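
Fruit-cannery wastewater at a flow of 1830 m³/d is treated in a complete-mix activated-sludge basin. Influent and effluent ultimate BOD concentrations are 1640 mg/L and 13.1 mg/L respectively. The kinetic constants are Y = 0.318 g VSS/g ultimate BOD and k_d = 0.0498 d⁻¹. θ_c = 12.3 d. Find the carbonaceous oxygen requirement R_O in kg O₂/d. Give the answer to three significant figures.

Y_obs = Y / (1 + k_d θ_c) = 0.318 / (1 + 0.0498 × 12.3) = 0.318 / 1.613 = 0.1972.
Q·(S₀ − S) = 1830 × (1640 − 13.1) × 10⁻³ = 2977 kg/d removed.
Biomass synthesised: P_X = Y_obs × 2977 = 587.1 kg VSS/d.
R_O = Q·(S₀ − S) − 1.42·P_X = 2977 − 1.42 × 587.1 = 2144 kg O₂/d.

R_O ≈ 2140 kg O₂/d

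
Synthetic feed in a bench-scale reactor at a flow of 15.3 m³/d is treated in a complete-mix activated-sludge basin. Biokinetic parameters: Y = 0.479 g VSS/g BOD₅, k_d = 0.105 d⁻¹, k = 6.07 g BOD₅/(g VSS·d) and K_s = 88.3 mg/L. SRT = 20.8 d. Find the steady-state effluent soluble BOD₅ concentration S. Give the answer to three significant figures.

Effluent substrate depends only on kinetics and SRT: S = K_s(1 + k_d θ_c) / [θ_c(Yk − k_d) − 1] = 88.3 × (1 + 0.105 × 20.8) / [20.8 × (0.479 × 6.07 − 0.105) − 1] = 281.1 / 57.29 = 4.907 mg/L.

S ≈ 4.91 mg/L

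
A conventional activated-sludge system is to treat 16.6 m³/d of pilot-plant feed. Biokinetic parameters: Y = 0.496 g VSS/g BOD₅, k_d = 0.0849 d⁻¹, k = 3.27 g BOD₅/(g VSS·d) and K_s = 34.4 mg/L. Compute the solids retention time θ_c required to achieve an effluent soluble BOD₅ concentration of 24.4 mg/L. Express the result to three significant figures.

θ_c ≈ 1.70 d

At the target effluent, Y k S/(K_s+S) = 0.496×3.27×24.4/58.80 = 0.6730 d⁻¹.
θ_c = 1/(μ − k_d) = 1/(0.6730 − 0.0849) = 1/0.5881 = 1.700 d.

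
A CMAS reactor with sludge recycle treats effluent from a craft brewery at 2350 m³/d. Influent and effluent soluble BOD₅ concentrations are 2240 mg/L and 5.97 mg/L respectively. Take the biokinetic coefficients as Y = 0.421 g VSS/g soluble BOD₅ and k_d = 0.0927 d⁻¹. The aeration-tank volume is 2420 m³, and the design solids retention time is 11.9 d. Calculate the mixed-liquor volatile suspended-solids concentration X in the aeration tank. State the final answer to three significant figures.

X ≈ 5170 mg/L

X = Y·Q·ΔS·θ_c / [V·(1 + k_d θ_c)] = 0.421 × 2350 × (2240 − 5.97) × 11.9 / [2420 × (1 + 0.0927 × 11.9)] = 5168 mg/L.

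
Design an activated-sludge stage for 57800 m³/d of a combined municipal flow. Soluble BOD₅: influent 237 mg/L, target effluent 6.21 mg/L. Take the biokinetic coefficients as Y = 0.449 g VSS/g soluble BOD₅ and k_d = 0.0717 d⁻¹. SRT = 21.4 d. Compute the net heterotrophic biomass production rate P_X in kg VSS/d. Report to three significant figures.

P_X ≈ 2360 kg VSS/d

Correct the yield for decay: Y_obs = Y/(1 + k_d θ_c) = 0.449 / (1 + 0.0717 × 21.4) = 0.449 / 2.534 = 0.1772.
Q·(S₀ − S) = 57800 × (237 − 6.21) × 10⁻³ = 13340 kg/d removed.
So the net sludge growth is P_X = 0.1772 × 13340 = 2363 kg VSS/d.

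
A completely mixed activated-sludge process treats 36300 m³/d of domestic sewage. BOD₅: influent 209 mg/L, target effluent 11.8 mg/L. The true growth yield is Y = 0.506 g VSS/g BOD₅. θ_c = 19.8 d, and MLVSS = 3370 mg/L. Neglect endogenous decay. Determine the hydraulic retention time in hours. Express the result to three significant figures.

Biomass mass balance (decay neglected): V·X = Y·Q·(S₀ − S)·θ_c, so V = 0.506 × 36300 × (209 − 11.8) × 19.8 / 3370 = 21281 m³.
τ = V/Q = 21281/36300 = 0.5863 d, or 14.07 h.

τ ≈ 14.1 h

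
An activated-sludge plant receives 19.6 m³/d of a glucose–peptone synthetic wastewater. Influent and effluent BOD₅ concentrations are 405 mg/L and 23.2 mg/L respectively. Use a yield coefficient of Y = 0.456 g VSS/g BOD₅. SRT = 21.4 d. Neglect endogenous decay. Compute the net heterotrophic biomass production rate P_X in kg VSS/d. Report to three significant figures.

P_X ≈ 3.41 kg VSS/d

With endogenous decay neglected, the observed yield equals the true yield: Y_obs = Y = 0.456 g VSS/g BOD₅.
Substrate removed = Q·(S₀ − S) = 19.6 m³/d × (405 − 23.2) g/m³ = 7.48×10^3 g/d = 7.483 kg/d.
Net biomass production P_X = Y_obs × Q·(S₀ − S) = 0.4560 × 7.483 = 3.412 kg VSS/d.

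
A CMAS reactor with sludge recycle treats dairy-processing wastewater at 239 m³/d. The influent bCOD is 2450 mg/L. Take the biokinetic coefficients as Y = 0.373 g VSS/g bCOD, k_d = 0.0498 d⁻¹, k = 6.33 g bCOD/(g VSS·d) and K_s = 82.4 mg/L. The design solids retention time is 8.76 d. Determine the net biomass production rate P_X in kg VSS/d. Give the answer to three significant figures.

For a completely mixed reactor with recycle the Lawrence–McCarty relation gives S = K_s·(1 + k_d·θ_c) / [θ_c·(Y·k − k_d) − 1] = 82.4 × (1 + 0.0498 × 8.76) / [8.76 × (0.373 × 6.33 − 0.0498) − 1] = 118.3 / 19.25 = 6.149 mg/L.
The observed yield is Y_obs = Y/(1 + k_d·θ_c) = 0.373 / (1 + 0.0498 × 8.76) = 0.373 / 1.436 = 0.2597 g VSS per g bCOD removed.
Q·(S₀ − S) = 239 × (2450 − 6.15) × 10⁻³ = 584.1 kg/d removed.
So the net sludge growth is P_X = 0.2597 × 584.1 = 151.7 kg VSS/d.

P_X ≈ 152 kg VSS/d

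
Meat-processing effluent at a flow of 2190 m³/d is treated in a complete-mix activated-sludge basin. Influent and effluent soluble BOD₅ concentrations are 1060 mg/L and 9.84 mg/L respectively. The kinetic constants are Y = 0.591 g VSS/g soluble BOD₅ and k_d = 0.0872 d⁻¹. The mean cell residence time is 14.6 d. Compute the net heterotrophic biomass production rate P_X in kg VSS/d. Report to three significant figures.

Observed yield with endogenous decay: Y_obs = Y / (1 + k_d·θ_c) = 0.591 / (1 + 0.0872 × 14.6) = 0.591 / 2.273 = 0.2600 g VSS/g soluble BOD₅.
Q·(S₀ − S) = 2190 × (1060 − 9.84) × 10⁻³ = 2300 kg/d removed.
So the net sludge growth is P_X = 0.2600 × 2300 = 597.9 kg VSS/d.

P_X ≈ 598 kg VSS/d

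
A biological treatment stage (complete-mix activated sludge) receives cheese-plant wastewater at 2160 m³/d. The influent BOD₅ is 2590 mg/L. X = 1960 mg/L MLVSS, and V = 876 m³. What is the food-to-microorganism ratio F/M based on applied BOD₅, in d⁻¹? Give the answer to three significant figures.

F/M ≈ 3.26 d⁻¹

F/M = applied load / biomass = Q·S₀/(V·X) = 2160 × 2590 / (876.0 × 1960) = 3.258 d⁻¹.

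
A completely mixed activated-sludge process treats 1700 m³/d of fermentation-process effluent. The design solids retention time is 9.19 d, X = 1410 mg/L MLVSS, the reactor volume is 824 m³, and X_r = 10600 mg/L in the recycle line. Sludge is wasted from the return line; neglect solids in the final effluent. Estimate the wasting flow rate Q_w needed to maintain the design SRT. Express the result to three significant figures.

Q_w ≈ 11.9 m³/d

θ_c = V·X/(Q_w·X_r) when wasting from the recycle, so Q_w = V·X/(θ_c·X_r) = 824.0 × 1410 / (9.19 × 10600) = 11.93 m³/d.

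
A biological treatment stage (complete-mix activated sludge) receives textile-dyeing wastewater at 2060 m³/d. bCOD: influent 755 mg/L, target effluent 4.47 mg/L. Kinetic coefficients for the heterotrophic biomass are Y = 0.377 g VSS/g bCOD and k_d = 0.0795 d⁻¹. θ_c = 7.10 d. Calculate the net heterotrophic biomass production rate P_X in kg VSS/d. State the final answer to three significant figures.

P_X ≈ 373 kg VSS/d

Correct the yield for decay: Y_obs = Y/(1 + k_d θ_c) = 0.377 / (1 + 0.0795 × 7.10) = 0.377 / 1.564 = 0.2410.
Substrate removed = Q·(S₀ − S) = 2060 m³/d × (755 − 4.47) g/m³ = 1.55×10^6 g/d = 1546 kg/d.
Net biomass production P_X = Y_obs × Q·(S₀ − S) = 0.2410 × 1546 = 372.6 kg VSS/d.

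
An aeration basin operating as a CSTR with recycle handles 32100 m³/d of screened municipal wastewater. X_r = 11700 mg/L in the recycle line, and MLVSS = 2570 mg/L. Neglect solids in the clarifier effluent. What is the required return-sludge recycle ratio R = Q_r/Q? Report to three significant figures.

R = Q_r/Q = X/(X_r − X) = 2570 / (11700 − 2570) = 0.2815.

R ≈ 0.281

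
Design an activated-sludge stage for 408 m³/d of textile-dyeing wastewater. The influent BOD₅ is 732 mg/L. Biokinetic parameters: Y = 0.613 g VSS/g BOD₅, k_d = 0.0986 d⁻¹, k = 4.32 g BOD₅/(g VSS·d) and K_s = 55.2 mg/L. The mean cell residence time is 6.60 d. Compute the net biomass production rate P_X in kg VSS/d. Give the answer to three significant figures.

From the Monod/SRT balance for a CMAS, S = K_s·(1+k_d θ_c)/[θ_c·(Y k − k_d) − 1] = 55.2 × (1 + 0.0986 × 6.60) / [6.60 × (0.613 × 4.32 − 0.0986) − 1] = 91.12 / 15.83 = 5.757 mg/L.
Observed yield with endogenous decay: Y_obs = Y / (1 + k_d·θ_c) = 0.613 / (1 + 0.0986 × 6.60) = 0.613 / 1.651 = 0.3713 g VSS/g BOD₅.
Substrate removed = Q·(S₀ − S) = 408 m³/d × (732 − 5.76) g/m³ = 2.96×10^5 g/d = 296.3 kg/d.
So the net sludge growth is P_X = 0.3713 × 296.3 = 110.0 kg VSS/d.

P_X ≈ 110 kg VSS/d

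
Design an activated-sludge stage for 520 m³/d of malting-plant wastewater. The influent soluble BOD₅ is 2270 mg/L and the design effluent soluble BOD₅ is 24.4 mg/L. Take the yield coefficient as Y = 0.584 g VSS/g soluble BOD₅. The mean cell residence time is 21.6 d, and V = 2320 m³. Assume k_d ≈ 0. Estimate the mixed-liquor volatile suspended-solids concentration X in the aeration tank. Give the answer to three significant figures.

X ≈ 6350 mg/L

X = Y·Q·ΔS·θ_c / V = 0.584 × 520 × (2270 − 24.4) × 21.6 / 2320 = 6349 mg/L.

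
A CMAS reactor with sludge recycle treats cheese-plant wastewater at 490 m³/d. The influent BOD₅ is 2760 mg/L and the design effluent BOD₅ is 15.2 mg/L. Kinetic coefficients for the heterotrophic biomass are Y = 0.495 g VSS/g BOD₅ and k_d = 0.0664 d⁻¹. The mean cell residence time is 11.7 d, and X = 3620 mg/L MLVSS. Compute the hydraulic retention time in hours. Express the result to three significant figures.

Steady-state biomass mass balance: V·X·(1 + k_d·θ_c) = Y·Q·(S₀ − S)·θ_c, so V = 0.495 × 490 × (2760 − 15.2) × 11.7 / [3620 × (1 + 0.0664 × 11.7)] = 7.79×10^6 / 6432 = 1211 m³.
τ = V/Q = 1211/490 = 2.471 d, or 59.31 h.

τ ≈ 59.3 h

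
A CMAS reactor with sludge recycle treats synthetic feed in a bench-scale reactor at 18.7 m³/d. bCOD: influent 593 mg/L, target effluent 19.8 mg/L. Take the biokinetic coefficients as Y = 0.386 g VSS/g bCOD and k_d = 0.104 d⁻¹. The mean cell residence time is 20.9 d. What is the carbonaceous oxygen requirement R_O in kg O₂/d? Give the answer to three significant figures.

R_O ≈ 8.87 kg O₂/d

The observed yield is Y_obs = Y/(1 + k_d·θ_c) = 0.386 / (1 + 0.104 × 20.9) = 0.386 / 3.174 = 0.1216 g VSS per g bCOD removed.
Q·(S₀ − S) = 18.7 × (593 − 19.8) × 10⁻³ = 10.72 kg/d removed.
Net sludge production P_X = 0.1216 × 10.72 = 1.304 kg VSS/d.
R_O = Q·(S₀ − S) − 1.42·P_X = 10.72 − 1.42 × 1.304 = 8.868 kg O₂/d.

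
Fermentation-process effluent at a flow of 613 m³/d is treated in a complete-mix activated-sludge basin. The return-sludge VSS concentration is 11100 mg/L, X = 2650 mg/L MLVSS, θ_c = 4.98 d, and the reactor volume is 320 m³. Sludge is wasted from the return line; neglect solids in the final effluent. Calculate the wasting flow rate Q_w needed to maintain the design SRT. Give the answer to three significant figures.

θ_c = V·X/(Q_w·X_r) when wasting from the recycle, so Q_w = V·X/(θ_c·X_r) = 320.0 × 2650 / (4.98 × 11100) = 15.34 m³/d.

Q_w ≈ 15.3 m³/d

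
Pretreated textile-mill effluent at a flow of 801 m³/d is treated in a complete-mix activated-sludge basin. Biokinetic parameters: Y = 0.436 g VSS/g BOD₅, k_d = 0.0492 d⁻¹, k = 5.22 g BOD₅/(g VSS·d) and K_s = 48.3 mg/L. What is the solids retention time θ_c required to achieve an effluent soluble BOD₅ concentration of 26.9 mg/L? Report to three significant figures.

θ_c ≈ 1.31 d

At the target effluent, Y k S/(K_s+S) = 0.436×5.22×26.9/75.20 = 0.8141 d⁻¹.
θ_c = 1/(μ − k_d) = 1/(0.8141 − 0.0492) = 1/0.7649 = 1.307 d.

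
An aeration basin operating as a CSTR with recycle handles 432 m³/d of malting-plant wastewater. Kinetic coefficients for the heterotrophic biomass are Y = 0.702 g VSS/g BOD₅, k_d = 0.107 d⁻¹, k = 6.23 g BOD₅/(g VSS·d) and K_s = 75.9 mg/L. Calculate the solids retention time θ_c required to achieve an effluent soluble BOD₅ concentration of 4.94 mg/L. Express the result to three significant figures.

θ_c ≈ 6.24 d

From 1/θ_c = Y·k·S/(K_s + S) − k_d: Y·k·S/(K_s+S) = 0.702 × 6.23 × 4.94 / (75.9 + 4.94) = 0.2673 d⁻¹.
Then 1/θ_c = μ − k_d = 0.2673 − 0.107 = 0.1603 d⁻¹, giving θ_c = 6.240 d.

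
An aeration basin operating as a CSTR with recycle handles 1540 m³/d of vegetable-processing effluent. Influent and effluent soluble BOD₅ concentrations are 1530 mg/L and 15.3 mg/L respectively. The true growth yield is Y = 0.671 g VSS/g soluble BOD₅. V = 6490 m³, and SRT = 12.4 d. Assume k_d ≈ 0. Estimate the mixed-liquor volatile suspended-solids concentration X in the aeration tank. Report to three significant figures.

X ≈ 2990 mg/L

From V·X = Y·Q·(S₀ − S)·θ_c (decay neglected): X = 0.671 × 1540 × (1530 − 15.3) × 12.4 / 6490 = 2991 mg/L.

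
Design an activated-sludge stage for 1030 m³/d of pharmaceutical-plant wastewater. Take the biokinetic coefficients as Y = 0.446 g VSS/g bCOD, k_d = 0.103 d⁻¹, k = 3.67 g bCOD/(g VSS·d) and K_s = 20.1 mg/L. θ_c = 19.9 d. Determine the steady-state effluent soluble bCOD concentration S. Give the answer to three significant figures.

S ≈ 2.08 mg/L

Effluent substrate depends only on kinetics and SRT: S = K_s(1 + k_d θ_c) / [θ_c(Yk − k_d) − 1] = 20.1 × (1 + 0.103 × 19.9) / [19.9 × (0.446 × 3.67 − 0.103) − 1] = 61.30 / 29.52 = 2.076 mg/L.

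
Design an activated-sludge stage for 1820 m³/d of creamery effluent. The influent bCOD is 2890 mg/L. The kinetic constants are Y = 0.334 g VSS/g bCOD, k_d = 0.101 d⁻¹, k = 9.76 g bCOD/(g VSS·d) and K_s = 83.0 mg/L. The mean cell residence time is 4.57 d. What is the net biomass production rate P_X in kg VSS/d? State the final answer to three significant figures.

For a completely mixed reactor with recycle the Lawrence–McCarty relation gives S = K_s·(1 + k_d·θ_c) / [θ_c·(Y·k − k_d) − 1] = 83.0 × (1 + 0.101 × 4.57) / [4.57 × (0.334 × 9.76 − 0.101) − 1] = 121.3 / 13.44 = 9.029 mg/L.
Observed yield with endogenous decay: Y_obs = Y / (1 + k_d·θ_c) = 0.334 / (1 + 0.101 × 4.57) = 0.334 / 1.462 = 0.2285 g VSS/g bCOD.
Mass of bCOD removed per day: Q(S₀ − S) = 1820 × 2881 g/m³ = 5243 kg/d.
Biomass produced: P_X = Y_obs·Q·ΔS = 0.2285 × 5243 ≈ 1198 kg VSS/d.

P_X ≈ 1200 kg VSS/d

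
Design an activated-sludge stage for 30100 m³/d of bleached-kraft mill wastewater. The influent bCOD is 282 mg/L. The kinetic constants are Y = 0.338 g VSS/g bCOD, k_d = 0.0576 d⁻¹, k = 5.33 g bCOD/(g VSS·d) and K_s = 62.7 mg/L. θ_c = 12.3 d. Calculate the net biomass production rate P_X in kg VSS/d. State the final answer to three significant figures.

From the Monod/SRT balance for a CMAS, S = K_s·(1+k_d θ_c)/[θ_c·(Y k − k_d) − 1] = 62.7 × (1 + 0.0576 × 12.3) / [12.3 × (0.338 × 5.33 − 0.0576) − 1] = 107.1 / 20.45 = 5.238 mg/L.
Y_obs = Y / (1 + k_d θ_c) = 0.338 / (1 + 0.0576 × 12.3) = 0.338 / 1.708 = 0.1978.
Q·(S₀ − S) = 30100 × (282 − 5.24) × 10⁻³ = 8330 kg/d removed.
P_X = Y_obs · Q(S₀ − S) = 0.1978 × 8330 = 1648 kg VSS/d.

P_X ≈ 1650 kg VSS/d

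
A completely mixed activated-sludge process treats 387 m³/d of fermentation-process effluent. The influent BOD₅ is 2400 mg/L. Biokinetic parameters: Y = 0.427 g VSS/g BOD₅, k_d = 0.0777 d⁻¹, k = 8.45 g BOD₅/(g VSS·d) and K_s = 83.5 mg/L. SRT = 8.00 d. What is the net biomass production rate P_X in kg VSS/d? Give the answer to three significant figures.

Effluent substrate depends only on kinetics and SRT: S = K_s(1 + k_d θ_c) / [θ_c(Yk − k_d) − 1] = 83.5 × (1 + 0.0777 × 8.00) / [8.00 × (0.427 × 8.45 − 0.0777) − 1] = 135.4 / 27.24 = 4.970 mg/L.
The observed yield is Y_obs = Y/(1 + k_d·θ_c) = 0.427 / (1 + 0.0777 × 8.00) = 0.427 / 1.622 = 0.2633 g VSS per g BOD₅ removed.
Q·(S₀ − S) = 387 × (2400 − 4.97) × 10⁻³ = 926.9 kg/d removed.
So the net sludge growth is P_X = 0.2633 × 926.9 = 244.1 kg VSS/d.

P_X ≈ 244 kg VSS/d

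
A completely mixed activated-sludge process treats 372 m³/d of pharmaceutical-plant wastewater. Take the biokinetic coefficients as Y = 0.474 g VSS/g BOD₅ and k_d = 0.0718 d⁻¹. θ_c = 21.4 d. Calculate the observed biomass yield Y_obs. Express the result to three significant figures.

Y_obs ≈ 0.187 g VSS/g BOD₅

Y_obs = Y / (1 + k_d θ_c) = 0.474 / (1 + 0.0718 × 21.4) = 0.474 / 2.537 = 0.1869.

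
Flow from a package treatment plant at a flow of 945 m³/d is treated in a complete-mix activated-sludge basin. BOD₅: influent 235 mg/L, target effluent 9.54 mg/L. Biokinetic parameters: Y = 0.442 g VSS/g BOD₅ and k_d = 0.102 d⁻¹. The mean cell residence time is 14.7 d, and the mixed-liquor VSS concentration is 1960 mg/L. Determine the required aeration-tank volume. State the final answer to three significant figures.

Steady-state biomass mass balance: V·X·(1 + k_d·θ_c) = Y·Q·(S₀ − S)·θ_c, so V = 0.442 × 945 × (235 − 9.54) × 14.7 / [1960 × (1 + 0.102 × 14.7)] = 1.38×10^6 / 4899 = 282.6 m³.

V ≈ 283 m³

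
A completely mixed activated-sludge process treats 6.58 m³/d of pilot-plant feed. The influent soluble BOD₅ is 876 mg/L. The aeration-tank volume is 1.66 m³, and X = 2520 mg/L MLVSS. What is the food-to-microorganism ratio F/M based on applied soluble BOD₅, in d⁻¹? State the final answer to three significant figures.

F/M ≈ 1.38 d⁻¹

F/M = Q·S₀ / (V·X) = 6.58 × 876 / (1.660 × 2520) = 1.378 g soluble BOD₅·(g VSS·d)⁻¹.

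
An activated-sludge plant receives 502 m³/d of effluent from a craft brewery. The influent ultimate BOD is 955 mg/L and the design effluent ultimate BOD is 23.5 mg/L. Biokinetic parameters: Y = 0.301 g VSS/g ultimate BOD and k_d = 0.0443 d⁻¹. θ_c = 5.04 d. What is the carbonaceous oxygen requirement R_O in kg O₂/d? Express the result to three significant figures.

R_O ≈ 304 kg O₂/d

Correct the yield for decay: Y_obs = Y/(1 + k_d θ_c) = 0.301 / (1 + 0.0443 × 5.04) = 0.301 / 1.223 = 0.2461.
Mass of ultimate BOD removed per day: Q(S₀ − S) = 502 × 931.5 g/m³ = 467.6 kg/d.
P_X = Y_obs·Q·(S₀ − S) = 0.2461 × 467.6 = 115.1 kg VSS/d.
R_O = Q·ΔS − 1.42 P_X = 467.6 − 163.4 = 304.2 kg O₂/d.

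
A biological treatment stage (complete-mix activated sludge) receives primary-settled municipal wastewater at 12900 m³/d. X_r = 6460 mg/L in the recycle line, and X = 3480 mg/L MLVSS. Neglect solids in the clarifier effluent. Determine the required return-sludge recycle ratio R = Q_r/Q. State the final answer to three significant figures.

Solids balance on the clarifier gives (1+R)X = R·X_r, so R = X/(X_r − X) = 3480 / (6460 − 3480) = 1.168.

R ≈ 1.17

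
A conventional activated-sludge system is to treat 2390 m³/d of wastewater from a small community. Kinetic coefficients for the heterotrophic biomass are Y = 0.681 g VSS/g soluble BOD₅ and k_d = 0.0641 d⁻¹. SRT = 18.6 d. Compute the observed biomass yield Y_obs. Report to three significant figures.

Y_obs = Y / (1 + k_d θ_c) = 0.681 / (1 + 0.0641 × 18.6) = 0.681 / 2.192 = 0.3106.

Y_obs ≈ 0.311 g VSS/g soluble BOD₅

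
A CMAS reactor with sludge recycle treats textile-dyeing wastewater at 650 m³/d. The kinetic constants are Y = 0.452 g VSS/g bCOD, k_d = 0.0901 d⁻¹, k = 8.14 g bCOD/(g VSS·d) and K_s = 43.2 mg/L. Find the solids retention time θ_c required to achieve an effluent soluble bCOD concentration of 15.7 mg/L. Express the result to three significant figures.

Specific growth rate at S = 15.7 mg/L: μ = YkS/(K_s+S) = 0.452·8.14·15.7/(43.2+15.7) = 0.9807 d⁻¹.
Then 1/θ_c = μ − k_d = 0.9807 − 0.0901 = 0.8906 d⁻¹, giving θ_c = 1.123 d.

θ_c ≈ 1.12 d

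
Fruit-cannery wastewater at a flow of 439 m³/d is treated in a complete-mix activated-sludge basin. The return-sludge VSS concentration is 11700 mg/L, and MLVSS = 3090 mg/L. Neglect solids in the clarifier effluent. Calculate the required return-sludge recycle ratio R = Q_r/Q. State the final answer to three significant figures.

R = Q_r/Q = X/(X_r − X) = 3090 / (11700 − 3090) = 0.3589.

R ≈ 0.359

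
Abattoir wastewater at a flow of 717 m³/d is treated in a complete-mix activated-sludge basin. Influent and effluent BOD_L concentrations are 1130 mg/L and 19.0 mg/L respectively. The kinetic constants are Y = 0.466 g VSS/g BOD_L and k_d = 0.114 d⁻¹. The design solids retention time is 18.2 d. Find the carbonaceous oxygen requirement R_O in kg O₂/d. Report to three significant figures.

Observed yield with endogenous decay: Y_obs = Y / (1 + k_d·θ_c) = 0.466 / (1 + 0.114 × 18.2) = 0.466 / 3.075 = 0.1516 g VSS/g BOD_L.
Mass of BOD_L removed per day: Q(S₀ − S) = 717 × 1111 g/m³ = 796.6 kg/d.
Net sludge production P_X = 0.1516 × 796.6 = 120.7 kg VSS/d.
Carbonaceous O₂ demand = substrate oxidised − cell-mass equivalent = 796.6 − 1.42 × 120.7 = 625.2 kg O₂/d.

R_O ≈ 625 kg O₂/d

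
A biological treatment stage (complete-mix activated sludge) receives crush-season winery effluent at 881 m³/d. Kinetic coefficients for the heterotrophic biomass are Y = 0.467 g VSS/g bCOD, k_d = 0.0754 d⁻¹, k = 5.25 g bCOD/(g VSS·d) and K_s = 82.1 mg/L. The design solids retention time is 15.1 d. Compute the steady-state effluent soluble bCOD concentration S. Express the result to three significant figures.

S ≈ 5.03 mg/L

From the Monod/SRT balance for a CMAS, S = K_s·(1+k_d θ_c)/[θ_c·(Y k − k_d) − 1] = 82.1 × (1 + 0.0754 × 15.1) / [15.1 × (0.467 × 5.25 − 0.0754) − 1] = 175.6 / 34.88 = 5.033 mg/L.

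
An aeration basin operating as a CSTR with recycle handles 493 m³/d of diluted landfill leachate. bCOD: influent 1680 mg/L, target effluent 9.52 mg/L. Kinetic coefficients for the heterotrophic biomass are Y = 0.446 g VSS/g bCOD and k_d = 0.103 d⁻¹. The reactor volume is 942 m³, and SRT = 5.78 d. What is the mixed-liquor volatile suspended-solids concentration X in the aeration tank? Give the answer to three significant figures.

From V·X·(1 + k_d·θ_c) = Y·Q·(S₀ − S)·θ_c: X = 0.446 × 493 × (1680 − 9.52) × 5.78 / [942 × (1 + 0.103 × 5.78)] = 1413 mg/L.

X ≈ 1410 mg/L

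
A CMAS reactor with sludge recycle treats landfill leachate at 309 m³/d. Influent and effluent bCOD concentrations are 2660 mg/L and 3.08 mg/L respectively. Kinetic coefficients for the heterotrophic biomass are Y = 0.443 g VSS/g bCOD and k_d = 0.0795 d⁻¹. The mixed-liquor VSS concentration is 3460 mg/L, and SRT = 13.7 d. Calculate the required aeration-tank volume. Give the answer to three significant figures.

Rearranging the biomass balance for a CMAS with decay, V = Y·Q·ΔS·θ_c / [X·(1+k_d θ_c)] = 0.443 × 309 × (2660 − 3.08) × 13.7 / [3460 × (1 + 0.0795 × 13.7)] = 4.98×10^6 / 7228 = 689.3 m³.

V ≈ 689 m³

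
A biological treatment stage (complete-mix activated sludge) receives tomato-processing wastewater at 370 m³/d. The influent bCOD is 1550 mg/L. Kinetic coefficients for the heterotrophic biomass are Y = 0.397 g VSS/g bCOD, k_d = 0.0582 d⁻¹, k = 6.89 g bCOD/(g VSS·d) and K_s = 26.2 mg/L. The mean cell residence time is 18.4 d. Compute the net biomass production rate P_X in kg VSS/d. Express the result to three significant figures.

For a completely mixed reactor with recycle the Lawrence–McCarty relation gives S = K_s·(1 + k_d·θ_c) / [θ_c·(Y·k − k_d) − 1] = 26.2 × (1 + 0.0582 × 18.4) / [18.4 × (0.397 × 6.89 − 0.0582) − 1] = 54.26 / 48.26 = 1.124 mg/L.
Correct the yield for decay: Y_obs = Y/(1 + k_d θ_c) = 0.397 / (1 + 0.0582 × 18.4) = 0.397 / 2.071 = 0.1917.
Q·(S₀ − S) = 370 × (1550 − 1.12) × 10⁻³ = 573.1 kg/d removed.
So the net sludge growth is P_X = 0.1917 × 573.1 = 109.9 kg VSS/d.

P_X ≈ 110 kg VSS/d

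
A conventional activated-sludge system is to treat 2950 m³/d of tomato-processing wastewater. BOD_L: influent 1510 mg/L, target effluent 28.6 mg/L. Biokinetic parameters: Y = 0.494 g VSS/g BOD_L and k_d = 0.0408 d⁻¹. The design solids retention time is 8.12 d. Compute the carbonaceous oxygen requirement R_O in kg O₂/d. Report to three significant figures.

Y_obs = Y / (1 + k_d θ_c) = 0.494 / (1 + 0.0408 × 8.12) = 0.494 / 1.331 = 0.3711.
ΔS = 1510 − 28.6 = 1481 mg/L, so the substrate removal rate is 2950 × 1481/1000 = 4370 kg BOD_L/d.
P_X = Y_obs·Q·(S₀ − S) = 0.3711 × 4370 = 1622 kg VSS/d.
Carbonaceous O₂ demand = substrate oxidised − cell-mass equivalent = 4370 − 1.42 × 1622 = 2067 kg O₂/d.

R_O ≈ 2070 kg O₂/d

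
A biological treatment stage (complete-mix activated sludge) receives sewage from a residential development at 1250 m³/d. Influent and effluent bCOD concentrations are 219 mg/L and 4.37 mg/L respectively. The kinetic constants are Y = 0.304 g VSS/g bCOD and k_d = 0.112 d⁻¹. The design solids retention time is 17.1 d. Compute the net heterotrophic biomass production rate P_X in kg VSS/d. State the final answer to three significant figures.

P_X ≈ 28.0 kg VSS/d

Observed yield with endogenous decay: Y_obs = Y / (1 + k_d·θ_c) = 0.304 / (1 + 0.112 × 17.1) = 0.304 / 2.915 = 0.1043 g VSS/g bCOD.
Mass of bCOD removed per day: Q(S₀ − S) = 1250 × 214.6 g/m³ = 268.3 kg/d.
Net biomass production P_X = Y_obs × Q·(S₀ − S) = 0.1043 × 268.3 = 27.98 kg VSS/d.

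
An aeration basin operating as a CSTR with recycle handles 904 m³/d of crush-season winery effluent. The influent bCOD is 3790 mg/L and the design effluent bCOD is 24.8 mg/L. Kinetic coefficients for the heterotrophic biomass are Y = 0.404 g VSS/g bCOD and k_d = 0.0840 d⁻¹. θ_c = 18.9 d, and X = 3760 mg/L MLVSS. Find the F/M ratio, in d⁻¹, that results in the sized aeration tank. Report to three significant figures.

F/M ≈ 0.341 d⁻¹

From the SRT design equation V = Y Q (S₀−S) θ_c / [X (1 + k_d θ_c)] = 0.404 × 904 × (3790 − 24.8) × 18.9 / [3760 × (1 + 0.0840 × 18.9)] = 2.6×10^7 / 9729 = 2671 m³.
F/M = Q·S₀ / (V·X) = 904 × 3790 / (2671 × 3760) = 0.3411 g bCOD·(g VSS·d)⁻¹.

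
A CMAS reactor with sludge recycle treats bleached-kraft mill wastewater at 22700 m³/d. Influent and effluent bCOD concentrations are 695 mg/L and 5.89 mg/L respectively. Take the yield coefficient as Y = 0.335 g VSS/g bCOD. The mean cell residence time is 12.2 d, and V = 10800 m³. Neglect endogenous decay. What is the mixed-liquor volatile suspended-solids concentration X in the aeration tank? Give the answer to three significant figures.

X = Y·Q·ΔS·θ_c / V = 0.335 × 22700 × (695 − 5.89) × 12.2 / 10800 = 5920 mg/L.

X ≈ 5920 mg/L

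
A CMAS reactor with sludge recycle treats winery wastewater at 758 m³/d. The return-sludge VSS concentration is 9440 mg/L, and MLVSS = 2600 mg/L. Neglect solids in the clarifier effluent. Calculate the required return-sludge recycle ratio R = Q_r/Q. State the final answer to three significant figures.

R ≈ 0.380

R = Q_r/Q = X/(X_r − X) = 2600 / (9440 − 2600) = 0.3801.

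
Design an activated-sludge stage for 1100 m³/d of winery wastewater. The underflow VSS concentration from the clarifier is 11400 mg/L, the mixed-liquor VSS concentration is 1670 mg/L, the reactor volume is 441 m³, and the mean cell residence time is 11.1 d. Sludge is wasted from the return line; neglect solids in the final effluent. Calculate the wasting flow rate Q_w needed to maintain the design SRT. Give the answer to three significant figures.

Q_w = (V·X)/(θ_c X_r) = 441.0 × 1670 / (11.1 × 11400) = 5.820 m³/d.

Q_w ≈ 5.82 m³/d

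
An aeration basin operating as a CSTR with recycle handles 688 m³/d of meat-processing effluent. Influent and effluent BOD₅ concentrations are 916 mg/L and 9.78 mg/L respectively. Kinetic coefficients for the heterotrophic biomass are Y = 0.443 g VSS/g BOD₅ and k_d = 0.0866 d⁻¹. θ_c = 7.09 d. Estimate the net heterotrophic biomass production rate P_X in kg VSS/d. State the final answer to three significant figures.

Observed yield with endogenous decay: Y_obs = Y / (1 + k_d·θ_c) = 0.443 / (1 + 0.0866 × 7.09) = 0.443 / 1.614 = 0.2745 g VSS/g BOD₅.
Q·(S₀ − S) = 688 × (916 − 9.78) × 10⁻³ = 623.5 kg/d removed.
Net biomass production P_X = Y_obs × Q·(S₀ − S) = 0.2745 × 623.5 = 171.1 kg VSS/d.

P_X ≈ 171 kg VSS/d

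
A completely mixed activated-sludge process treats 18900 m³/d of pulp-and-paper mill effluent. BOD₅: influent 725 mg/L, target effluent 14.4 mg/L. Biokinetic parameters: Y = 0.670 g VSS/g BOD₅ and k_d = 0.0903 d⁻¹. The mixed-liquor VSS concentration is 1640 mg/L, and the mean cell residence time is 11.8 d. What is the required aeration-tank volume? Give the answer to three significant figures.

V ≈ 31300 m³

From the SRT design equation V = Y Q (S₀−S) θ_c / [X (1 + k_d θ_c)] = 0.670 × 18900 × (725 − 14.4) × 11.8 / [1640 × (1 + 0.0903 × 11.8)] = 1.06×10^8 / 3387 = 31345 m³.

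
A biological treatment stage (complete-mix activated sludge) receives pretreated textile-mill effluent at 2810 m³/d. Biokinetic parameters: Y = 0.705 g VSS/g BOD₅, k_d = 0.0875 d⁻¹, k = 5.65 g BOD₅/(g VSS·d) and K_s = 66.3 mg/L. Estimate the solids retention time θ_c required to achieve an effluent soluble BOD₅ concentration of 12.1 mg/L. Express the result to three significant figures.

At the target effluent, Y k S/(K_s+S) = 0.705×5.65×12.1/78.40 = 0.6148 d⁻¹.
1/θ_c = 0.6148 − 0.0875 = 0.5273 d⁻¹, so θ_c = 1.897 d.

θ_c ≈ 1.90 d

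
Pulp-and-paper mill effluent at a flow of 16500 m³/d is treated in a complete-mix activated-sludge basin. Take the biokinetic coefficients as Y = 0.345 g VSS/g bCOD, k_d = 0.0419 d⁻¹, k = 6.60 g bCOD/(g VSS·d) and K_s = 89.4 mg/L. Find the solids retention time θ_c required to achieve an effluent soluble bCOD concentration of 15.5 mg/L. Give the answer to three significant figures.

At the target effluent, Y k S/(K_s+S) = 0.345×6.60×15.5/104.9 = 0.3364 d⁻¹.
Then 1/θ_c = μ − k_d = 0.3364 − 0.0419 = 0.2945 d⁻¹, giving θ_c = 3.395 d.

θ_c ≈ 3.40 d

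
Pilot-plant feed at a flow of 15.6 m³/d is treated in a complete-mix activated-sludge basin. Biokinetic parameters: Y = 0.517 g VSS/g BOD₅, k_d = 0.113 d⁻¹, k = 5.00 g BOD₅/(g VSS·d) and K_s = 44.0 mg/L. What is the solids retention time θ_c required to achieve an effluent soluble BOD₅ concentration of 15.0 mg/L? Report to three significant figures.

θ_c ≈ 1.84 d

From 1/θ_c = Y·k·S/(K_s + S) − k_d: Y·k·S/(K_s+S) = 0.517 × 5.00 × 15.0 / (44.0 + 15.0) = 0.6572 d⁻¹.
θ_c = 1/(μ − k_d) = 1/(0.6572 − 0.113) = 1/0.5442 = 1.838 d.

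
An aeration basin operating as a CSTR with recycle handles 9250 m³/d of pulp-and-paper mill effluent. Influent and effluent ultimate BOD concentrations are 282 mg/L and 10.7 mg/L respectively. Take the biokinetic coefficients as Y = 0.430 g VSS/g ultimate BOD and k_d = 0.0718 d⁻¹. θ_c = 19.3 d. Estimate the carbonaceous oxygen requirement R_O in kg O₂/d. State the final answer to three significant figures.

Correct the yield for decay: Y_obs = Y/(1 + k_d θ_c) = 0.430 / (1 + 0.0718 × 19.3) = 0.430 / 2.386 = 0.1802.
ΔS = 282 − 10.7 = 271.3 mg/L, so the substrate removal rate is 9250 × 271.3/1000 = 2510 kg ultimate BOD/d.
Biomass synthesised: P_X = Y_obs × 2510 = 452.3 kg VSS/d.
Carbonaceous O₂ demand = substrate oxidised − cell-mass equivalent = 2510 − 1.42 × 452.3 = 1867 kg O₂/d.

R_O ≈ 1870 kg O₂/d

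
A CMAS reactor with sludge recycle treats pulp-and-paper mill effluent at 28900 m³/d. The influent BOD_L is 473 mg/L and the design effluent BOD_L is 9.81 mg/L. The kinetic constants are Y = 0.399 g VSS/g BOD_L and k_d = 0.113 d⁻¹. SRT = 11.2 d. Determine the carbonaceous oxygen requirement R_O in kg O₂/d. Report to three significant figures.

R_O ≈ 10000 kg O₂/d

Y_obs = Y / (1 + k_d θ_c) = 0.399 / (1 + 0.113 × 11.2) = 0.399 / 2.266 = 0.1761.
Q·(S₀ − S) = 28900 × (473 − 9.81) × 10⁻³ = 13386 kg/d removed.
Net sludge production P_X = 0.1761 × 13386 = 2357 kg VSS/d.
Carbonaceous O₂ demand = substrate oxidised − cell-mass equivalent = 13386 − 1.42 × 2357 = 10039 kg O₂/d.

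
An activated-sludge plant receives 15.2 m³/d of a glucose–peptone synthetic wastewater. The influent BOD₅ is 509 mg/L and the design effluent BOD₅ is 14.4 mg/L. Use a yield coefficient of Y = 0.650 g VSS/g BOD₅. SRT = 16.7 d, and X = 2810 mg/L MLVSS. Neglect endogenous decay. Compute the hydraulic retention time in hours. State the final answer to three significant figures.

τ ≈ 45.9 h

V·X = Y·Q·ΔS·θ_c gives V = 0.650 × 15.2 × (509 − 14.4) × 16.7 / 2810 = 29.04 m³.
Hydraulic retention time τ = V/Q = 29.04 / 15.2 = 1.911 d = 45.86 h.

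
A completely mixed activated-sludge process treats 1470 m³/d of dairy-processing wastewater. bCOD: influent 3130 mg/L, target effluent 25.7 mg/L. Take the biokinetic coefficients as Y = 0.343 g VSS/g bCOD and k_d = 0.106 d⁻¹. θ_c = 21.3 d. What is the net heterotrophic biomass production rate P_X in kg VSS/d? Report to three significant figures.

P_X ≈ 480 kg VSS/d

The observed yield is Y_obs = Y/(1 + k_d·θ_c) = 0.343 / (1 + 0.106 × 21.3) = 0.343 / 3.258 = 0.1053 g VSS per g bCOD removed.
Q·(S₀ − S) = 1470 × (3130 − 25.7) × 10⁻³ = 4563 kg/d removed.
So the net sludge growth is P_X = 0.1053 × 4563 = 480.5 kg VSS/d.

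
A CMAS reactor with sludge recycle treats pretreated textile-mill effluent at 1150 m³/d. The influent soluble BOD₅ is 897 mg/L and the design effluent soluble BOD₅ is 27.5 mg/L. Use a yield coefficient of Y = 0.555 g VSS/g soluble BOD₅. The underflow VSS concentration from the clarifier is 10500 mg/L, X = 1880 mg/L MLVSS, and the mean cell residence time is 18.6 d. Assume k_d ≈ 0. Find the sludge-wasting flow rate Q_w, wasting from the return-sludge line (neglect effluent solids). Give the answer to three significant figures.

Biomass mass balance (decay neglected): V·X = Y·Q·(S₀ − S)·θ_c, so V = 0.555 × 1150 × (897 − 27.5) × 18.6 / 1880 = 5491 m³.
θ_c = V·X/(Q_w·X_r) when wasting from the recycle, so Q_w = V·X/(θ_c·X_r) = 5491 × 1880 / (18.6 × 10500) = 52.85 m³/d.

Q_w ≈ 52.9 m³/d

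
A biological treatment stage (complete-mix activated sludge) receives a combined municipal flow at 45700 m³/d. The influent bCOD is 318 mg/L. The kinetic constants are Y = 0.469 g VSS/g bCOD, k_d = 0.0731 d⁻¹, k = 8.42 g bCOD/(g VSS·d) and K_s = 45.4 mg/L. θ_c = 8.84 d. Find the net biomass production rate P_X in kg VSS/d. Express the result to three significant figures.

P_X ≈ 4110 kg VSS/d

For a completely mixed reactor with recycle the Lawrence–McCarty relation gives S = K_s·(1 + k_d·θ_c) / [θ_c·(Y·k − k_d) − 1] = 45.4 × (1 + 0.0731 × 8.84) / [8.84 × (0.469 × 8.42 − 0.0731) − 1] = 74.74 / 33.26 = 2.247 mg/L.
Observed yield with endogenous decay: Y_obs = Y / (1 + k_d·θ_c) = 0.469 / (1 + 0.0731 × 8.84) = 0.469 / 1.646 = 0.2849 g VSS/g bCOD.
Substrate removed = Q·(S₀ − S) = 45700 m³/d × (318 − 2.25) g/m³ = 1.44×10^7 g/d = 14430 kg/d.
So the net sludge growth is P_X = 0.2849 × 14430 = 4111 kg VSS/d.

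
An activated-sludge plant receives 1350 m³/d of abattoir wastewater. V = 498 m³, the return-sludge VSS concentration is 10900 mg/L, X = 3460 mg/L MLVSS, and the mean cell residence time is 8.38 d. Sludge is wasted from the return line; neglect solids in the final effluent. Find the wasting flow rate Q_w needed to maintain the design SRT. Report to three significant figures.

Q_w ≈ 18.9 m³/d

Wasting from the return line (neglecting effluent solids): Q_w = V·X / (θ_c·X_r) = 498.0 × 3460 / (8.38 × 10900) = 18.86 m³/d.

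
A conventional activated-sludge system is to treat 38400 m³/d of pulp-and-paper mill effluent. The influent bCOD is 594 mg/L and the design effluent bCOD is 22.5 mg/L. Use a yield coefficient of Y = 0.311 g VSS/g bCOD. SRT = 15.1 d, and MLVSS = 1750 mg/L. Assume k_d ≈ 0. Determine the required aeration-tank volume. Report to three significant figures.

V ≈ 58900 m³

V·X = Y·Q·ΔS·θ_c gives V = 0.311 × 38400 × (594 − 22.5) × 15.1 / 1750 = 58891 m³.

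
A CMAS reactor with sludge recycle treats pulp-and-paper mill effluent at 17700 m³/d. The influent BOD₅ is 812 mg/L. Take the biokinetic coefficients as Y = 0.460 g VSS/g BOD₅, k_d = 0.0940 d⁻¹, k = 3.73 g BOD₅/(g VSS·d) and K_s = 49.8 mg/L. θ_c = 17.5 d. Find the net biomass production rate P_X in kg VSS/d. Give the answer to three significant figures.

P_X ≈ 2480 kg VSS/d

From the Monod/SRT balance for a CMAS, S = K_s·(1+k_d θ_c)/[θ_c·(Y k − k_d) − 1] = 49.8 × (1 + 0.0940 × 17.5) / [17.5 × (0.460 × 3.73 − 0.0940) − 1] = 131.7 / 27.38 = 4.811 mg/L.
Observed yield with endogenous decay: Y_obs = Y / (1 + k_d·θ_c) = 0.460 / (1 + 0.0940 × 17.5) = 0.460 / 2.645 = 0.1739 g VSS/g BOD₅.
Mass of BOD₅ removed per day: Q(S₀ − S) = 17700 × 807.2 g/m³ = 14287 kg/d.
So the net sludge growth is P_X = 0.1739 × 14287 = 2485 kg VSS/d.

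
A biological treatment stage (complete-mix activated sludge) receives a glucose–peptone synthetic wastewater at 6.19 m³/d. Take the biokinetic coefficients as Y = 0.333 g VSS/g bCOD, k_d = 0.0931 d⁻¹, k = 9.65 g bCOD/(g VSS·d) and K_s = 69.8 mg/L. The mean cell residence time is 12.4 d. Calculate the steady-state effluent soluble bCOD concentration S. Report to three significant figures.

S ≈ 3.99 mg/L

From the Monod/SRT balance for a CMAS, S = K_s·(1+k_d θ_c)/[θ_c·(Y k − k_d) − 1] = 69.8 × (1 + 0.0931 × 12.4) / [12.4 × (0.333 × 9.65 − 0.0931) − 1] = 150.4 / 37.69 = 3.990 mg/L.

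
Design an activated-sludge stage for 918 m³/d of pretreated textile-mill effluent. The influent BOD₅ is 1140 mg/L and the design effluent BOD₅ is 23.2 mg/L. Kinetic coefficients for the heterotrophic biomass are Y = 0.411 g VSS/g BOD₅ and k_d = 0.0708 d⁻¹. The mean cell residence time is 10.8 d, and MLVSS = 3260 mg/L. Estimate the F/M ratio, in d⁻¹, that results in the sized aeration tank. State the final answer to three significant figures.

F/M ≈ 0.406 d⁻¹

Rearranging the biomass balance for a CMAS with decay, V = Y·Q·ΔS·θ_c / [X·(1+k_d θ_c)] = 0.411 × 918 × (1140 − 23.2) × 10.8 / [3260 × (1 + 0.0708 × 10.8)] = 4.55×10^6 / 5753 = 791.1 m³.
Food-to-microorganism ratio F/M = Q S₀ / (V X) = 918 × 1140 / (791.1 × 3260) = 0.4058 d⁻¹.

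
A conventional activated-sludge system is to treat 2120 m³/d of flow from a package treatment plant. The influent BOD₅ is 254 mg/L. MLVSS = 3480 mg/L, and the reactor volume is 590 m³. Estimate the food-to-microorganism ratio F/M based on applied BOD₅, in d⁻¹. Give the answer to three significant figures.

F/M = applied load / biomass = Q·S₀/(V·X) = 2120 × 254 / (590.0 × 3480) = 0.2623 d⁻¹.

F/M ≈ 0.262 d⁻¹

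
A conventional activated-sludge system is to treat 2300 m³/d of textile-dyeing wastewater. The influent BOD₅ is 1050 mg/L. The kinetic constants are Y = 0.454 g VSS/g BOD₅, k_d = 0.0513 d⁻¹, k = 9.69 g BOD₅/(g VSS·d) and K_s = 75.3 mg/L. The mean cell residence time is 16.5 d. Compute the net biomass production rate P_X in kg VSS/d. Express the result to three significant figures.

P_X ≈ 593 kg VSS/d

Effluent substrate depends only on kinetics and SRT: S = K_s(1 + k_d θ_c) / [θ_c(Yk − k_d) − 1] = 75.3 × (1 + 0.0513 × 16.5) / [16.5 × (0.454 × 9.69 − 0.0513) − 1] = 139.0 / 70.74 = 1.965 mg/L.
Y_obs = Y / (1 + k_d θ_c) = 0.454 / (1 + 0.0513 × 16.5) = 0.454 / 1.846 = 0.2459.
Q·(S₀ − S) = 2300 × (1050 − 1.97) × 10⁻³ = 2410 kg/d removed.
So the net sludge growth is P_X = 0.2459 × 2410 = 592.7 kg VSS/d.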